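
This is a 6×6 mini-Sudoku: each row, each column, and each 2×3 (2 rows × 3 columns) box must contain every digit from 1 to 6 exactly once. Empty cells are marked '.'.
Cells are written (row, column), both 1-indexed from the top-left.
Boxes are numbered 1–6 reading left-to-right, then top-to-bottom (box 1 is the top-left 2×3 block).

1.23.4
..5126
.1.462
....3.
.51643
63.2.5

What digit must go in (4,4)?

5

Row 4 already contains {3}.
Column 4 already contains {1, 2, 3, 4, 6}.
Its 2×3 block (box 4) already contains {2, 3, 4, 6}.
The only value from 1–6 not eliminated is 5, so (4,4) = 5.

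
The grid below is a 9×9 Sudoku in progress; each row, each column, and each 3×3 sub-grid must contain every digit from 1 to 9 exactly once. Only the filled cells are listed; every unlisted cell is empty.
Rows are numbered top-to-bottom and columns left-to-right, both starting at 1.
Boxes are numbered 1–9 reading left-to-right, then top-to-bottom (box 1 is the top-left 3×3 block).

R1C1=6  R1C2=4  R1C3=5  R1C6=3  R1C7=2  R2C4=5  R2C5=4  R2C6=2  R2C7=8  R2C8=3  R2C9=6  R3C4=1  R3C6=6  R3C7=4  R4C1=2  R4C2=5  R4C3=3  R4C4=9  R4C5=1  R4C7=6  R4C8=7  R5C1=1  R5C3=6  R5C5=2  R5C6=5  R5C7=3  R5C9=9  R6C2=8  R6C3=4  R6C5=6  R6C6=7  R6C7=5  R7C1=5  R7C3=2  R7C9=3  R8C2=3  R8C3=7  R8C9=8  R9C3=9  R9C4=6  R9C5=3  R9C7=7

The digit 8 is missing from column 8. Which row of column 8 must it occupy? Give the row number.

5

Consider where 8 can go in column 8.
R1C8 is out (box 3 already has a 8). R3C8 is out (box 3 already has a 8). R6C8 is out (row 6 already has a 8). R7C8 is out (box 9 already has a 8). The remaining empty cells in column 8 are similarly blocked.
So the only cell in column 8 that can hold 8 is R5C8.
That is row 5.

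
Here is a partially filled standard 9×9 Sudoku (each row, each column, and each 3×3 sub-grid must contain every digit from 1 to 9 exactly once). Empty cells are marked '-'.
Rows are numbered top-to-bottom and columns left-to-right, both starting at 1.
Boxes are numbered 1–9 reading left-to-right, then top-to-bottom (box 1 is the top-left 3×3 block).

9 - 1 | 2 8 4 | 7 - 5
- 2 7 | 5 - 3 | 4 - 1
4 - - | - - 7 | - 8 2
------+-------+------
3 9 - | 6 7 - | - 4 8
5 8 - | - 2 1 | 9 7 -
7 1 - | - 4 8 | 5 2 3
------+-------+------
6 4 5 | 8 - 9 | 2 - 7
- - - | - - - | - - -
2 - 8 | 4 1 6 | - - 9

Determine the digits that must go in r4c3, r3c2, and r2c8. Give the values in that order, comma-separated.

For r4c3:
  Row 4 already contains {3, 4, 6, 7, 8, 9}.
  Column 3 already contains {1, 5, 7, 8}.
  Its 3×3 block (box 4) already contains {1, 3, 5, 7, 8, 9}.
  The only value from 1–9 not eliminated is 2, so r4c3 = 2.
For r3c2:
  Consider where 5 can go in column 2.
  r1c2 is out (row 1 already has a 5).
  r8c2 is out (box 7 already has a 5).
  r9c2 is out (box 7 already has a 5).
  So the only cell in column 2 that can hold 5 is r3c2.
  So r3c2 = 5.
For r2c8:
  Consider where 9 can go in box 3.
  r1c8 is out (row 1 already has a 9).
  r3c7 is out (column 7 already has a 9).
  So the only cell in box 3 that can hold 9 is r2c8.
  So r2c8 = 9.

2,5,9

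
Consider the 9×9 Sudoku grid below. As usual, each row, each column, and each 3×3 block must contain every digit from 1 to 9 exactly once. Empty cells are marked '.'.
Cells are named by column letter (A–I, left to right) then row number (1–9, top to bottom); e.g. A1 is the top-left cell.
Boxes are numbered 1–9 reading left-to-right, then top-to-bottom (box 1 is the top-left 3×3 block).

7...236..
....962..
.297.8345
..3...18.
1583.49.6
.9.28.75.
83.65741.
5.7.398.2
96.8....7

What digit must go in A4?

Cell A4 itself could take any of {2, 4, 6} by direct elimination.
Consider where 2 can go in box 4.
B4 is out (column B already has a 2).
A6 is out (row 6 already has a 2).
C6 is out (row 6 already has a 2).
So the only cell in box 4 that can hold 2 is A4.
Therefore A4 = 2.

2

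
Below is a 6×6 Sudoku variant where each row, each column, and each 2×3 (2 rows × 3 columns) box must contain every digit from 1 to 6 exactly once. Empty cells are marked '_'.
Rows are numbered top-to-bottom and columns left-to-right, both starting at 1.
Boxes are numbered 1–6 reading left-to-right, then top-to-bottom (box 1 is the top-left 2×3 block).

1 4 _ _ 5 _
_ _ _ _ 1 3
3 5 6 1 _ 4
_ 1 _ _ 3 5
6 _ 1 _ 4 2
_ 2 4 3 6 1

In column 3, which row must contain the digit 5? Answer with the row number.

Consider where 5 can go in column 3.
r1c3 is out (row 1 already has a 5).
r4c3 is out (row 4 already has a 5).
So the only cell in column 3 that can hold 5 is r2c3.
That is row 2.

2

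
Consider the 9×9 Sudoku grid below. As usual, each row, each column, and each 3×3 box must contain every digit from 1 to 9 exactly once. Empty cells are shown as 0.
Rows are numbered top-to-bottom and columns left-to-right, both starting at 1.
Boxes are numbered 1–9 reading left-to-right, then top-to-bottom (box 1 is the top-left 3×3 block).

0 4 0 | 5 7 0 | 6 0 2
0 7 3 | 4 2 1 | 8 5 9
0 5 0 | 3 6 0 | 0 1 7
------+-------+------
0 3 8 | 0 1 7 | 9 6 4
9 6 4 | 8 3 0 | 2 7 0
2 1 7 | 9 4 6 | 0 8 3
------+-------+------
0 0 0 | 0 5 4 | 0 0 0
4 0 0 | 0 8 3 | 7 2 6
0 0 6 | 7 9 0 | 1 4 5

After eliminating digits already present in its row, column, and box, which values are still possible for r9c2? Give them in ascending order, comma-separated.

2,8

Row 9 already contains {1, 4, 5, 6, 7, 9}.
Column 2 already contains {1, 3, 4, 5, 6, 7}.
Its 3×3 block (box 7) already contains {4, 6}.
Removing those from 1–9 leaves {2, 8} as the candidates for r9c2.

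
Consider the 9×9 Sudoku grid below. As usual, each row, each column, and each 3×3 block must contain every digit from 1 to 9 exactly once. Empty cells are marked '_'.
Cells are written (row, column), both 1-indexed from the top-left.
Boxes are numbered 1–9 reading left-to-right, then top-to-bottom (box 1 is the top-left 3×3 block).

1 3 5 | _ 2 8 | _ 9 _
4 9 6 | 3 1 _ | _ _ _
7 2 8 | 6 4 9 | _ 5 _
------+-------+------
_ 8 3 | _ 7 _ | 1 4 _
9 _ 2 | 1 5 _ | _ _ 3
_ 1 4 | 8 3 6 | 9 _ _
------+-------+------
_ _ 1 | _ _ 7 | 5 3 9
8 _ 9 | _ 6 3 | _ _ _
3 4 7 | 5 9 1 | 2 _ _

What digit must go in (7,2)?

6

Row 7 already contains {1, 3, 5, 7, 9}.
Column 2 already contains {1, 2, 3, 4, 8, 9}.
Its 3×3 block (box 7) already contains {1, 3, 4, 7, 8, 9}.
The only value from 1–9 not eliminated is 6, so (7,2) = 6.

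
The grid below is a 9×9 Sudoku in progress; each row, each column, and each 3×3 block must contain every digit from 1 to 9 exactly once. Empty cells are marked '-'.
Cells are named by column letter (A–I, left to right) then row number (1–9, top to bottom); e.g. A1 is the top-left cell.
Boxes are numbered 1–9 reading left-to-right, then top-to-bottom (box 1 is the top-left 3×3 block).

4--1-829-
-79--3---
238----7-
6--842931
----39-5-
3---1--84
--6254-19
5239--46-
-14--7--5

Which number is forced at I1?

3

Cell I1 itself could take any of {3, 6} by direct elimination.
Consider where 3 can go in row 1.
B1 is out (column B already has a 3).
C1 is out (column C already has a 3).
E1 is out (column E already has a 3).
So the only cell in row 1 that can hold 3 is I1.
Therefore I1 = 3.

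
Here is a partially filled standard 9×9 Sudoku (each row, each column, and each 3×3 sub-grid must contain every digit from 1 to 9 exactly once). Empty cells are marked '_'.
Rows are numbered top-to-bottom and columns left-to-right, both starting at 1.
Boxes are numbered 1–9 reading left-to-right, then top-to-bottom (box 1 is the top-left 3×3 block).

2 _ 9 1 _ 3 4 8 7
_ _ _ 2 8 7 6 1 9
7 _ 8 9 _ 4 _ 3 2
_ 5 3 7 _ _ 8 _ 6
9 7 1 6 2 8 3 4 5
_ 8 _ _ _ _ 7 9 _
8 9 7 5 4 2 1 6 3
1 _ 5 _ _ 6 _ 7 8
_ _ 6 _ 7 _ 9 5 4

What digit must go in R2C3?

Row 2 already contains {1, 2, 6, 7, 8, 9}.
Column 3 already contains {1, 3, 5, 6, 7, 8, 9}.
Its 3×3 block (box 1) already contains {2, 7, 8, 9}.
The only value from 1–9 not eliminated is 4, so R2C3 = 4.

4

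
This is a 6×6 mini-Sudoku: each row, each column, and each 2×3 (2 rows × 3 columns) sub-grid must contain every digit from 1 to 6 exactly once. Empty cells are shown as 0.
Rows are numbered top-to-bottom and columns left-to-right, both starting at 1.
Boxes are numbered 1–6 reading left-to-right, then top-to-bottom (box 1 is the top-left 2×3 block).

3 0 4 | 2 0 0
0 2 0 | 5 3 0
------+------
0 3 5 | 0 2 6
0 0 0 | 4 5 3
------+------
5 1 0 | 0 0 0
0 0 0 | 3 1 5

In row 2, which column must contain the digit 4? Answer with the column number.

Consider where 4 can go in row 2.
r2c1 is out (box 1 already has a 4).
r2c3 is out (column 3 already has a 4).
So the only cell in row 2 that can hold 4 is r2c6.
That is column 6.

6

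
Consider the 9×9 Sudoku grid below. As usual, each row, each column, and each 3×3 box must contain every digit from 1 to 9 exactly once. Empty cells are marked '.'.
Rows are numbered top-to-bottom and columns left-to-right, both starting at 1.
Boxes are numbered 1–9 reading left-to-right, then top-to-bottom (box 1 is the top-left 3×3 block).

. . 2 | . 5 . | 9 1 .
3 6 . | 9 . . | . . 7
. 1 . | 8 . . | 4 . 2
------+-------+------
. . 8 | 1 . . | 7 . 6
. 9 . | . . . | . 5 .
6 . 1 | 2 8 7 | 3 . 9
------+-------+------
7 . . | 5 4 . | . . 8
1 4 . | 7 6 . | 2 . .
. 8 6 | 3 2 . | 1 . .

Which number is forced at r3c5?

7

Cell r3c5 itself could take any of {3, 7} by direct elimination.
Consider where 7 can go in box 2.
r1c4 is out (column 4 already has a 7).
r1c6 is out (column 6 already has a 7).
r2c5 is out (row 2 already has a 7).
r2c6 is out (row 2 already has a 7).
r3c6 is out (column 6 already has a 7).
So the only cell in box 2 that can hold 7 is r3c5.
Therefore r3c5 = 7.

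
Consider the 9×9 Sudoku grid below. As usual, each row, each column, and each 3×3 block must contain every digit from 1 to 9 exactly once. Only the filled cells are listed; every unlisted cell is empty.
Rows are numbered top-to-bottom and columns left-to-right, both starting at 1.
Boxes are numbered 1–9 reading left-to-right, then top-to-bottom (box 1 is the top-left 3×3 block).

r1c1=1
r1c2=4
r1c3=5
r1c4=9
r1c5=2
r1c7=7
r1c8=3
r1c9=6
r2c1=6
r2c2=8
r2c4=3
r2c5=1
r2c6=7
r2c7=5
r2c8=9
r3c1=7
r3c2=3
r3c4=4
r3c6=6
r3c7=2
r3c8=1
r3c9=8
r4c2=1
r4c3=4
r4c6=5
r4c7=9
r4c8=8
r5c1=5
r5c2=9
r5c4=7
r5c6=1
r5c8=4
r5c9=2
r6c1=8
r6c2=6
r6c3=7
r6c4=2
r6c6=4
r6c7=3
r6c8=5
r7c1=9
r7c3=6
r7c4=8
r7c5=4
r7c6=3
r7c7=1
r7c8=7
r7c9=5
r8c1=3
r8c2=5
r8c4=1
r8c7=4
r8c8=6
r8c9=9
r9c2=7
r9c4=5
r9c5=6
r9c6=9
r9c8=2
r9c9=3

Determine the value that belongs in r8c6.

Row 8 already contains {1, 3, 4, 5, 6, 9}.
Column 6 already contains {1, 3, 4, 5, 6, 7, 9}.
Its 3×3 block (box 8) already contains {1, 3, 4, 5, 6, 8, 9}.
The only value from 1–9 not eliminated is 2, so r8c6 = 2.

2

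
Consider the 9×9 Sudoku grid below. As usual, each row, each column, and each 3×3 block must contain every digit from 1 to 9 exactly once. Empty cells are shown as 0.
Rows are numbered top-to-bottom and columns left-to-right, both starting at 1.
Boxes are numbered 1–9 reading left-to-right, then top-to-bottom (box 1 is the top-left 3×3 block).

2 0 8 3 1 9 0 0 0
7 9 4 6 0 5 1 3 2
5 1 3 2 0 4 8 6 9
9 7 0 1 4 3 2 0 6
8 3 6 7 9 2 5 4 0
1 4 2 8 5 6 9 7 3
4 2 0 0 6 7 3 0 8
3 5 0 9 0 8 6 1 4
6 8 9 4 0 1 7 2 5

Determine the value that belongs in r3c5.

Row 3 already contains {1, 2, 3, 4, 5, 6, 8, 9}.
Column 5 already contains {1, 4, 5, 6, 9}.
Its 3×3 block (box 2) already contains {1, 2, 3, 4, 5, 6, 9}.
The only value from 1–9 not eliminated is 7, so r3c5 = 7.

7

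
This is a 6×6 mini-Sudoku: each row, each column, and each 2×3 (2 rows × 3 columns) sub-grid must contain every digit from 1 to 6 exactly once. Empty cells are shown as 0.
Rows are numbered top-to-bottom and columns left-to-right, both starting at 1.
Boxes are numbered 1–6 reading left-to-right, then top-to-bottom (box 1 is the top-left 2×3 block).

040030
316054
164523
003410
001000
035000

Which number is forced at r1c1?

5

Cell r1c1 itself could take any of {2, 5} by direct elimination.
Consider where 5 can go in row 1.
r1c3 is out (column 3 already has a 5).
r1c4 is out (column 4 already has a 5).
r1c6 is out (box 2 already has a 5).
So the only cell in row 1 that can hold 5 is r1c1.
Therefore r1c1 = 5.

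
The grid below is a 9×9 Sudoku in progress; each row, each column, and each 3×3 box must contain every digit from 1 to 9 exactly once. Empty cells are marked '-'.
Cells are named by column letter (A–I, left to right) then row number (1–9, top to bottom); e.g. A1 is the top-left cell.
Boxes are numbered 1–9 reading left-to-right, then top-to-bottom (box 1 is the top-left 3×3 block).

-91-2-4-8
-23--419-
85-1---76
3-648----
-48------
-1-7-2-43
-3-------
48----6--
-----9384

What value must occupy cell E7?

Cell E7 itself could take any of {1, 4, 5, 6, 7} by direct elimination.
Consider where 4 can go in column E.
E2 is out (row 2 already has a 4). E3 is out (box 2 already has a 4). E5 is out (row 5 already has a 4). E6 is out (row 6 already has a 4). The remaining empty cells in column E are similarly blocked.
So the only cell in column E that can hold 4 is E7.
Therefore E7 = 4.

4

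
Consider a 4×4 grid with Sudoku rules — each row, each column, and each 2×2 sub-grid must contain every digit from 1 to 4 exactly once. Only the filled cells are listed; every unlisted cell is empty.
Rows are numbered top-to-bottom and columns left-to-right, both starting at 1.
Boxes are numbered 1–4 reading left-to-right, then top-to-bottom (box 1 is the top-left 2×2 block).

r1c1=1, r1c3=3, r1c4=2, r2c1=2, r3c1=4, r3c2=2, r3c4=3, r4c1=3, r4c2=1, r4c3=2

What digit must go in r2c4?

1

Cell r2c4 itself could take any of {1, 4} by direct elimination.
Consider where 1 can go in column 4.
r4c4 is out (row 4 already has a 1).
So the only cell in column 4 that can hold 1 is r2c4.
Therefore r2c4 = 1.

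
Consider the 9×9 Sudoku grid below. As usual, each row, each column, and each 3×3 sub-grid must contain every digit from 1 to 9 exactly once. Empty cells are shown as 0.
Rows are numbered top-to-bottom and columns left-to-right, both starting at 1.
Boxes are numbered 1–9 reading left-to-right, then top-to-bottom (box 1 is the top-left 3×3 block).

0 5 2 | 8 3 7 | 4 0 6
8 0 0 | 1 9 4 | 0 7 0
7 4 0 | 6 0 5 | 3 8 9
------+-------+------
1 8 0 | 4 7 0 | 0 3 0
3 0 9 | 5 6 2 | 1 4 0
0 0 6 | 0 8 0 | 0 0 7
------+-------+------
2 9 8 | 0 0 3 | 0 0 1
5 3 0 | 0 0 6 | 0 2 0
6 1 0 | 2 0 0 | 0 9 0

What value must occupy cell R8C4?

9

Cell R8C4 itself could take any of {7, 9} by direct elimination.
Consider where 9 can go in box 8.
R7C4 is out (row 7 already has a 9).
R7C5 is out (row 7 already has a 9).
R8C5 is out (column 5 already has a 9).
R9C5 is out (row 9 already has a 9).
R9C6 is out (row 9 already has a 9).
So the only cell in box 8 that can hold 9 is R8C4.
Therefore R8C4 = 9.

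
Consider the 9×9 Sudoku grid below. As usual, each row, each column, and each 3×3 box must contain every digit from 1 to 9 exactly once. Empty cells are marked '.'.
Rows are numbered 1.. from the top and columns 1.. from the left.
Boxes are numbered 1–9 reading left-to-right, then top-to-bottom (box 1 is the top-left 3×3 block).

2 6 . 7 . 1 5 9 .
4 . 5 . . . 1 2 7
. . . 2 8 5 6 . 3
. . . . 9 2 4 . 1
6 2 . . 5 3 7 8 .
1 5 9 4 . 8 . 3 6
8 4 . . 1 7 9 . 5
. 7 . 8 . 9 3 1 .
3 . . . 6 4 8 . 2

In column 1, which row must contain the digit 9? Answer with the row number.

Consider where 9 can go in column 1.
row 4, column 1 is out (row 4 already has a 9).
row 8, column 1 is out (row 8 already has a 9).
So the only cell in column 1 that can hold 9 is row 3, column 1.
That is row 3.

3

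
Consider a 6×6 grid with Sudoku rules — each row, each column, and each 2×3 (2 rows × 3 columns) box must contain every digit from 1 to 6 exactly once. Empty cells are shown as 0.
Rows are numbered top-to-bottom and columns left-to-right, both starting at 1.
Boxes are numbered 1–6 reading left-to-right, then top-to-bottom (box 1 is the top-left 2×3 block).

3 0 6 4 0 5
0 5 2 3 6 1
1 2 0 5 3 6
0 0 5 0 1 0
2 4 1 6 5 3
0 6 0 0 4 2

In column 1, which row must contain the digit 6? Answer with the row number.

Consider where 6 can go in column 1.
R2C1 is out (row 2 already has a 6).
R6C1 is out (row 6 already has a 6).
So the only cell in column 1 that can hold 6 is R4C1.
That is row 4.

4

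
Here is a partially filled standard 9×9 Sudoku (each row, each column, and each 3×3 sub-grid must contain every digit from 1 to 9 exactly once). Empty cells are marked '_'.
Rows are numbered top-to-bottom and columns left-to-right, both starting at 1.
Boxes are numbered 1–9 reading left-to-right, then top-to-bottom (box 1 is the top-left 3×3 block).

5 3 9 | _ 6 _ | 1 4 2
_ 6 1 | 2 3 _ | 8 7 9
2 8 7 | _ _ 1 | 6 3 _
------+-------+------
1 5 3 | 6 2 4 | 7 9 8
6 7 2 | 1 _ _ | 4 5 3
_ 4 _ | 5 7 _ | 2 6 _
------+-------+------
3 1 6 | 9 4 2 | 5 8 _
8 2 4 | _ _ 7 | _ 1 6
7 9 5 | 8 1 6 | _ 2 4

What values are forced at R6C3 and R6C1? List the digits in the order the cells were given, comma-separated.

8,9

For R6C3:
  Row 6 already contains {2, 4, 5, 6, 7}.
  Column 3 already contains {1, 2, 3, 4, 5, 6, 7, 9}.
  Its 3×3 block (box 4) already contains {1, 2, 3, 4, 5, 6, 7}.
  The only value from 1–9 not eliminated is 8, so R6C3 = 8.
For R6C1:
  Row 6 already contains {2, 4, 5, 6, 7}.
  Column 1 already contains {1, 2, 3, 5, 6, 7, 8}.
  Its 3×3 block (box 4) already contains {1, 2, 3, 4, 5, 6, 7}.
  The only value from 1–9 not eliminated is 9, so R6C1 = 9.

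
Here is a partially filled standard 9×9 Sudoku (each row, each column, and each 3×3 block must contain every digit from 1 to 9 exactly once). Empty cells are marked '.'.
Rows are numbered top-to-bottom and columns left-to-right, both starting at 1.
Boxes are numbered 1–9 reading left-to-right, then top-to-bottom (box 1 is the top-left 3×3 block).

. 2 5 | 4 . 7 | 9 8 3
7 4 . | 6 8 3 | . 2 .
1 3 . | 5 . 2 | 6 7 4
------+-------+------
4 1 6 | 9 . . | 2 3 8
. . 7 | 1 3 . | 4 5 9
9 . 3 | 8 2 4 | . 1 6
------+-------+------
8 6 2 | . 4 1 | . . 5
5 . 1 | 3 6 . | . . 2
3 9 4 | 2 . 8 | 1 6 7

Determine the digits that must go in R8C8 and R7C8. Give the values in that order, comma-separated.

4,9

For R8C8:
  Consider where 4 can go in box 9.
  R7C7 is out (row 7 already has a 4).
  R7C8 is out (row 7 already has a 4).
  R8C7 is out (column 7 already has a 4).
  So the only cell in box 9 that can hold 4 is R8C8.
  So R8C8 = 4.
For R7C8:
  Row 7 already contains {1, 2, 4, 5, 6, 8}.
  Column 8 already contains {1, 2, 3, 5, 6, 7, 8}.
  Its 3×3 block (box 9) already contains {1, 2, 5, 6, 7}.
  The only value from 1–9 not eliminated is 9, so R7C8 = 9.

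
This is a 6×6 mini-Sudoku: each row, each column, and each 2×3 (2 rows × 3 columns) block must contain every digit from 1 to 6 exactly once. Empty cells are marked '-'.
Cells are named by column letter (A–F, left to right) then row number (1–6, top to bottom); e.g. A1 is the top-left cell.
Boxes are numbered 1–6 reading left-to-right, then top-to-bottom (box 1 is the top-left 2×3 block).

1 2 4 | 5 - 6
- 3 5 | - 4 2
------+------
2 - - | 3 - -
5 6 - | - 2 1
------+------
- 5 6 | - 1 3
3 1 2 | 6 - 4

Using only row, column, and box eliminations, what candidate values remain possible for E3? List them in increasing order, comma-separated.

Row 3 already contains {2, 3}.
Column E already contains {1, 2, 4}.
Its 2×3 block (box 4) already contains {1, 2, 3}.
Removing those from 1–6 leaves {5, 6} as the candidates for E3.

5,6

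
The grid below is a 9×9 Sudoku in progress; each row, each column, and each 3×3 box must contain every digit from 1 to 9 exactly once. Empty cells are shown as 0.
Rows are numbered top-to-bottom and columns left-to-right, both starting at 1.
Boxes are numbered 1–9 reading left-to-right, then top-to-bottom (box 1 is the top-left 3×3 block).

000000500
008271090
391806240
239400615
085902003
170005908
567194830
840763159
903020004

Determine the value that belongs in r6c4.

Cell r6c4 itself could take any of {3, 6} by direct elimination.
Consider where 6 can go in box 5.
r4c5 is out (row 4 already has a 6).
r4c6 is out (row 4 already has a 6).
r5c5 is out (column 5 already has a 6).
r6c5 is out (column 5 already has a 6).
So the only cell in box 5 that can hold 6 is r6c4.
Therefore r6c4 = 6.

6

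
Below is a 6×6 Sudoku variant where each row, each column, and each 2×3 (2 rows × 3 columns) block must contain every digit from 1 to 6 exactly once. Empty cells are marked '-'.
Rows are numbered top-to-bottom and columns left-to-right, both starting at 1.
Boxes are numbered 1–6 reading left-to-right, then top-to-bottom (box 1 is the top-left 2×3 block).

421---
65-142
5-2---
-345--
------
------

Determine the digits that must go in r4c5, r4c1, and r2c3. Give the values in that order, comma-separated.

For r4c5:
  Consider where 2 can go in row 4.
  r4c1 is out (box 3 already has a 2).
  r4c6 is out (column 6 already has a 2).
  So the only cell in row 4 that can hold 2 is r4c5.
  So r4c5 = 2.
For r4c1:
  Row 4 already contains {3, 4, 5}.
  Column 1 already contains {4, 5, 6}.
  Its 2×3 block (box 3) already contains {2, 3, 4, 5}.
  The only value from 1–6 not eliminated is 1, so r4c1 = 1.
For r2c3:
  Row 2 already contains {1, 2, 4, 5, 6}.
  Column 3 already contains {1, 2, 4}.
  Its 2×3 block (box 1) already contains {1, 2, 4, 5, 6}.
  The only value from 1–6 not eliminated is 3, so r2c3 = 3.

2,1,3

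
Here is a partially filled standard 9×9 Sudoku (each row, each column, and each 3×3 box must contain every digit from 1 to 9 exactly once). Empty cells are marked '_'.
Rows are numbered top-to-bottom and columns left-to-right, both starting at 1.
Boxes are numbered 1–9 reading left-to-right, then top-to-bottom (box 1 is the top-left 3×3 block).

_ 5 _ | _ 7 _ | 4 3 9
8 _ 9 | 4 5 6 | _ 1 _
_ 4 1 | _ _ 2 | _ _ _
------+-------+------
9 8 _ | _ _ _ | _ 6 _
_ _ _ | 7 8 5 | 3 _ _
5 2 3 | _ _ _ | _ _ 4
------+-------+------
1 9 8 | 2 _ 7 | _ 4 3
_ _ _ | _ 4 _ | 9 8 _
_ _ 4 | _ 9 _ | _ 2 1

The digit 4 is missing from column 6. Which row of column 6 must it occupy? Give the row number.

Consider where 4 can go in column 6.
r1c6 is out (row 1 already has a 4).
r6c6 is out (row 6 already has a 4).
r8c6 is out (row 8 already has a 4).
r9c6 is out (row 9 already has a 4).
So the only cell in column 6 that can hold 4 is r4c6.
That is row 4.

4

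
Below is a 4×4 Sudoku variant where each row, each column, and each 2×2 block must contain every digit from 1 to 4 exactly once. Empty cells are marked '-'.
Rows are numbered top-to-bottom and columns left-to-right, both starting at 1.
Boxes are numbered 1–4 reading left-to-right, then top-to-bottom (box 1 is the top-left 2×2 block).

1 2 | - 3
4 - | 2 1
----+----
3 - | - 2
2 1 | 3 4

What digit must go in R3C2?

4

Row 3 already contains {2, 3}.
Column 2 already contains {1, 2}.
Its 2×2 block (box 3) already contains {1, 2, 3}.
The only value from 1–4 not eliminated is 4, so R3C2 = 4.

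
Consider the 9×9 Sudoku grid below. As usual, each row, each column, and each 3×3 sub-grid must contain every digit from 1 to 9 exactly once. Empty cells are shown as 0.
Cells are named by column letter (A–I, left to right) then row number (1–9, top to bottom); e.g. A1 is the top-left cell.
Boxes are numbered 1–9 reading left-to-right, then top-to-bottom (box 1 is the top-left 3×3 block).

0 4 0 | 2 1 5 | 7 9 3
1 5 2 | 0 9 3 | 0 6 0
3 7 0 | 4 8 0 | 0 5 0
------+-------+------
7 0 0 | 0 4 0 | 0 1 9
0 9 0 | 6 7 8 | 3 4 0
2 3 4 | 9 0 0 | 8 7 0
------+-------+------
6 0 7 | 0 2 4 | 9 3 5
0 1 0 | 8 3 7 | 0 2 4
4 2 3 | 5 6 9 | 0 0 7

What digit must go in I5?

Row 5 already contains {3, 4, 6, 7, 8, 9}.
Column I already contains {3, 4, 5, 7, 9}.
Its 3×3 block (box 6) already contains {1, 3, 4, 7, 8, 9}.
The only value from 1–9 not eliminated is 2, so I5 = 2.

2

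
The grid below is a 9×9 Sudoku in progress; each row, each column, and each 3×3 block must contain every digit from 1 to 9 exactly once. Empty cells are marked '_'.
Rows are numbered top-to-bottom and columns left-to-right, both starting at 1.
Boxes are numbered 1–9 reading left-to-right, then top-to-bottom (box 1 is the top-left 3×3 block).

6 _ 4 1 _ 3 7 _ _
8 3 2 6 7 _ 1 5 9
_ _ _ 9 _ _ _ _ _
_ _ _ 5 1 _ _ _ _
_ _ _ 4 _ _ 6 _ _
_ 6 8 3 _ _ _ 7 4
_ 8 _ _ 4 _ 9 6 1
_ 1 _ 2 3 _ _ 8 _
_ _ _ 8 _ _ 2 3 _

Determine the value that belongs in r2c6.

4

Row 2 already contains {1, 2, 3, 5, 6, 7, 8, 9}.
Column 6 already contains {3}.
Its 3×3 block (box 2) already contains {1, 3, 6, 7, 9}.
The only value from 1–9 not eliminated is 4, so r2c6 = 4.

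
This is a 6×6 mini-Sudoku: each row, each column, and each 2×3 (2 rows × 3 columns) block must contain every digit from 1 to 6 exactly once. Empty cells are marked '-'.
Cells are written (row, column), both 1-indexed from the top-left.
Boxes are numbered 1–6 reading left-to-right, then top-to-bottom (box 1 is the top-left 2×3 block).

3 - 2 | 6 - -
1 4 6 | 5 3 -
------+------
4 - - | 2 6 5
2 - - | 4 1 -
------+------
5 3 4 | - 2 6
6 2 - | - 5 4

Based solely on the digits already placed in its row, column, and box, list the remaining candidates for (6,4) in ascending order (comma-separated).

Row 6 already contains {2, 4, 5, 6}.
Column 4 already contains {2, 4, 5, 6}.
Its 2×3 block (box 6) already contains {2, 4, 5, 6}.
Removing those from 1–6 leaves {1, 3} as the candidates for (6,4).

1,3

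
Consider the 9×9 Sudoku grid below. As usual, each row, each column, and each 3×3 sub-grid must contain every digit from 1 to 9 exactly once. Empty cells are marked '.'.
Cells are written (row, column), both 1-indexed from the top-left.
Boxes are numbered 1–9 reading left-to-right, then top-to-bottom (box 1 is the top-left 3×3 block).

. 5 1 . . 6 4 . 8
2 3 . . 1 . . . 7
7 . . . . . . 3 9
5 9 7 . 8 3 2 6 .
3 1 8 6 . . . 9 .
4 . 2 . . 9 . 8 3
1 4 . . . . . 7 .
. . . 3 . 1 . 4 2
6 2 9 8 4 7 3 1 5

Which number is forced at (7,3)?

3

Cell (7,3) itself could take any of {3, 5} by direct elimination.
Consider where 3 can go in column 3.
(2,3) is out (row 2 already has a 3).
(3,3) is out (row 3 already has a 3).
(8,3) is out (row 8 already has a 3).
So the only cell in column 3 that can hold 3 is (7,3).
Therefore (7,3) = 3.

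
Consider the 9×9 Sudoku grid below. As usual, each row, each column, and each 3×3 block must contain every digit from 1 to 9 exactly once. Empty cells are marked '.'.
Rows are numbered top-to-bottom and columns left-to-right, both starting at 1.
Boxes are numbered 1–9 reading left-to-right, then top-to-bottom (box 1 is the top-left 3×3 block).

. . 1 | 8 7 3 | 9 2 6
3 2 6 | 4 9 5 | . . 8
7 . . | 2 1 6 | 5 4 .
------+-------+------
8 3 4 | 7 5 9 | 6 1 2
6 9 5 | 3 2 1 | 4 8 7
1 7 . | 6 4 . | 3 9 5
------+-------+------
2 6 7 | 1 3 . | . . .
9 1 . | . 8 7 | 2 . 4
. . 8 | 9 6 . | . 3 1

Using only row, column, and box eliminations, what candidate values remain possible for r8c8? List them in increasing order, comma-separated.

Row 8 already contains {1, 2, 4, 7, 8, 9}.
Column 8 already contains {1, 2, 3, 4, 8, 9}.
Its 3×3 block (box 9) already contains {1, 2, 3, 4}.
Removing those from 1–9 leaves {5, 6} as the candidates for r8c8.

5,6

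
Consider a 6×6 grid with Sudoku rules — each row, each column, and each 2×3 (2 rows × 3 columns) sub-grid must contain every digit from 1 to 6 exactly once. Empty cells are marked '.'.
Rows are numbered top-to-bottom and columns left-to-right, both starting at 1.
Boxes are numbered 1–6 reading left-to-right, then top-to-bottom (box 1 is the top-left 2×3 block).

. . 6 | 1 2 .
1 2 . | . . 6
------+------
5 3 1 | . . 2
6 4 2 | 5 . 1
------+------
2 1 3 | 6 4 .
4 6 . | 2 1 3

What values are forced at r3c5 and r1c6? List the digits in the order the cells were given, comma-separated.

For r3c5:
  Row 3 already contains {1, 2, 3, 5}.
  Column 5 already contains {1, 2, 4}.
  Its 2×3 block (box 4) already contains {1, 2, 5}.
  The only value from 1–6 not eliminated is 6, so r3c5 = 6.
For r1c6:
  Consider where 4 can go in row 1.
  r1c1 is out (column 1 already has a 4).
  r1c2 is out (column 2 already has a 4).
  So the only cell in row 1 that can hold 4 is r1c6.
  So r1c6 = 4.

6,4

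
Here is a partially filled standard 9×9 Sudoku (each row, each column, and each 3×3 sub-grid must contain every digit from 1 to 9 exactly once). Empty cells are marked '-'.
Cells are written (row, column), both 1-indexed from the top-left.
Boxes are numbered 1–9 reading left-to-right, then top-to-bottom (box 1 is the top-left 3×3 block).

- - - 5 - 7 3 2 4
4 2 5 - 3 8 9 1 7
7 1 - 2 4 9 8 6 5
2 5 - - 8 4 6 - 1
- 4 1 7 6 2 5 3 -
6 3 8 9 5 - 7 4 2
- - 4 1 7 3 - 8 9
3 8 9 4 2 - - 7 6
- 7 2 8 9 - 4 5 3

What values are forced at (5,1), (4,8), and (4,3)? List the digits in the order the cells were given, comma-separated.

9,9,7

For (5,1):
  Row 5 already contains {1, 2, 3, 4, 5, 6, 7}.
  Column 1 already contains {2, 3, 4, 6, 7}.
  Its 3×3 block (box 4) already contains {1, 2, 3, 4, 5, 6, 8}.
  The only value from 1–9 not eliminated is 9, so (5,1) = 9.
For (4,8):
  Row 4 already contains {1, 2, 4, 5, 6, 8}.
  Column 8 already contains {1, 2, 3, 4, 5, 6, 7, 8}.
  Its 3×3 block (box 6) already contains {1, 2, 3, 4, 5, 6, 7}.
  The only value from 1–9 not eliminated is 9, so (4,8) = 9.
For (4,3):
  Row 4 already contains {1, 2, 4, 5, 6, 8}.
  Column 3 already contains {1, 2, 4, 5, 8, 9}.
  Its 3×3 block (box 4) already contains {1, 2, 3, 4, 5, 6, 8}.
  The only value from 1–9 not eliminated is 7, so (4,3) = 7.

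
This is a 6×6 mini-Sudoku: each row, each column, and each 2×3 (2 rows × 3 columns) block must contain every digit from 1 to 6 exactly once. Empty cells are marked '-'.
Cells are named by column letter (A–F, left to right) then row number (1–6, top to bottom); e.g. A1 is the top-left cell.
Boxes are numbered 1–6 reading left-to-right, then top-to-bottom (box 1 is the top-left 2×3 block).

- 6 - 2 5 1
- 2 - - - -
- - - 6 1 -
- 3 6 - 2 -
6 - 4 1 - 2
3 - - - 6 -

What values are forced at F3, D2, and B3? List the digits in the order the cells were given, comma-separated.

3,3,4

For F3:
  Consider where 3 can go in box 4.
  D4 is out (row 4 already has a 3).
  F4 is out (row 4 already has a 3).
  So the only cell in box 4 that can hold 3 is F3.
  So F3 = 3.
For D2:
  Consider where 3 can go in column D.
  D4 is out (row 4 already has a 3).
  D6 is out (row 6 already has a 3).
  So the only cell in column D that can hold 3 is D2.
  So D2 = 3.
For B3:
  Consider where 4 can go in column B.
  B5 is out (row 5 already has a 4).
  B6 is out (box 5 already has a 4).
  So the only cell in column B that can hold 4 is B3.
  So B3 = 4.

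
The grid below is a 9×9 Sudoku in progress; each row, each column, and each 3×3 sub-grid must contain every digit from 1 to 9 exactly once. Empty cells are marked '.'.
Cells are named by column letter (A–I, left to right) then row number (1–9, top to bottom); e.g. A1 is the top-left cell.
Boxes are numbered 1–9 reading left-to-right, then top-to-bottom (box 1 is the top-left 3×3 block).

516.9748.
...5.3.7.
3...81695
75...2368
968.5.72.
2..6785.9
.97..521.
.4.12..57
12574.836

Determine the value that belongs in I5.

Cell I5 itself could take any of {1, 4} by direct elimination.
Consider where 1 can go in row 5.
D5 is out (column D already has a 1).
F5 is out (column F already has a 1).
So the only cell in row 5 that can hold 1 is I5.
Therefore I5 = 1.

1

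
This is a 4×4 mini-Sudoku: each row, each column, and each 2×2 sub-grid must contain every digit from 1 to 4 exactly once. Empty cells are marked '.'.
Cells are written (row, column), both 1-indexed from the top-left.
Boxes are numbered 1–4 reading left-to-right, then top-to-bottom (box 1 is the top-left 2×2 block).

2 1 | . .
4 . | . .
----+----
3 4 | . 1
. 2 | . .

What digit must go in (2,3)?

1

Cell (2,3) itself could take any of {1, 2, 3} by direct elimination.
Consider where 1 can go in box 2.
(1,3) is out (row 1 already has a 1).
(1,4) is out (row 1 already has a 1).
(2,4) is out (column 4 already has a 1).
So the only cell in box 2 that can hold 1 is (2,3).
Therefore (2,3) = 1.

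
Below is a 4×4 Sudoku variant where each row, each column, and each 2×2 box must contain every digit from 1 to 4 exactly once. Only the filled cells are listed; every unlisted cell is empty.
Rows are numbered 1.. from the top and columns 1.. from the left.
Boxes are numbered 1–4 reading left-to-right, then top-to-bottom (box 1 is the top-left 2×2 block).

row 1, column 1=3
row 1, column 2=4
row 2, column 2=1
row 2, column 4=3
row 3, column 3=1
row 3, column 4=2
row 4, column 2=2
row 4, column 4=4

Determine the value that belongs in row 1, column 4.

1

Row 1 already contains {3, 4}.
Column 4 already contains {2, 3, 4}.
Its 2×2 block (box 2) already contains {3}.
The only value from 1–4 not eliminated is 1, so row 1, column 4 = 1.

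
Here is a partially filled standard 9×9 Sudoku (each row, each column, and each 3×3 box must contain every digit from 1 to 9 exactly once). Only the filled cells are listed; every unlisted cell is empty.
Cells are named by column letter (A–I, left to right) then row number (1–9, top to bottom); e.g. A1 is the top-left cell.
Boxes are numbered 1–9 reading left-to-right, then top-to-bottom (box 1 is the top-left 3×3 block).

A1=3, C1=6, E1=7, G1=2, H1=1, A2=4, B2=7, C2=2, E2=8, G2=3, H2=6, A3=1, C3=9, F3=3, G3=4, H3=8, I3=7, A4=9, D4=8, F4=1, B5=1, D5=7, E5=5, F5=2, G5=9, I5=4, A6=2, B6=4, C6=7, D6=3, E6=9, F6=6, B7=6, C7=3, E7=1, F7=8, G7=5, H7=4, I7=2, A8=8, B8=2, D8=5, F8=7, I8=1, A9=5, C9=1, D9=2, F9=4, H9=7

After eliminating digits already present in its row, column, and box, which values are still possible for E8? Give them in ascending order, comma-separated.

Row 8 already contains {1, 2, 5, 7, 8}.
Column E already contains {1, 5, 7, 8, 9}.
Its 3×3 block (box 8) already contains {1, 2, 4, 5, 7, 8}.
Removing those from 1–9 leaves {3, 6} as the candidates for E8.

3,6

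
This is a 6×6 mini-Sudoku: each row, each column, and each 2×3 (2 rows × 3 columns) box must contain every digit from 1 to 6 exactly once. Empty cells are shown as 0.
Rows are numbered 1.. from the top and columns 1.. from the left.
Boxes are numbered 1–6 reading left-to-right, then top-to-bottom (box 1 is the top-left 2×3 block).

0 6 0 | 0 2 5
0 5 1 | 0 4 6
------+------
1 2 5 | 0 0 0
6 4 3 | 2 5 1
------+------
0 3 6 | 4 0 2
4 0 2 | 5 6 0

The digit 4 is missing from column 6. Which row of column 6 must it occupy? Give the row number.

3

Consider where 4 can go in column 6.
row 6, column 6 is out (row 6 already has a 4).
So the only cell in column 6 that can hold 4 is row 3, column 6.
That is row 3.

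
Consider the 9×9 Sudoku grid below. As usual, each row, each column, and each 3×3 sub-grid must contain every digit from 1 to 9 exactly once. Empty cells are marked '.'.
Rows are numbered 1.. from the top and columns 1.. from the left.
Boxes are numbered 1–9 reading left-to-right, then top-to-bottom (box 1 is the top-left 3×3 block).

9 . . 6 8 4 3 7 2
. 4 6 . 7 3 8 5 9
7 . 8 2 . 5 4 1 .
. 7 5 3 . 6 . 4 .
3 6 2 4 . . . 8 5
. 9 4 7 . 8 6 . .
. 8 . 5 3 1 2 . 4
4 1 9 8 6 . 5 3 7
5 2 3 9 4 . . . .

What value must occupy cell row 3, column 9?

6

Row 3 already contains {1, 2, 4, 5, 7, 8}.
Column 9 already contains {2, 4, 5, 7, 9}.
Its 3×3 block (box 3) already contains {1, 2, 3, 4, 5, 7, 8, 9}.
The only value from 1–9 not eliminated is 6, so row 3, column 9 = 6.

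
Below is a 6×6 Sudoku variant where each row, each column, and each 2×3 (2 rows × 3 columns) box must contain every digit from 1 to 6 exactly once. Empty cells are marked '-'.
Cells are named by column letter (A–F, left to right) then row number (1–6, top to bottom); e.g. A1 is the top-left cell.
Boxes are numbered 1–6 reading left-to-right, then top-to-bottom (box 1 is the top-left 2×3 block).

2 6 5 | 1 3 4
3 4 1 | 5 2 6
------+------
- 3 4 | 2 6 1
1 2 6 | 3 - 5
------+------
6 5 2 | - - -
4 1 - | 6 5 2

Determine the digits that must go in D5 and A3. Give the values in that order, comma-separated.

For D5:
  Row 5 already contains {2, 5, 6}.
  Column D already contains {1, 2, 3, 5, 6}.
  Its 2×3 block (box 6) already contains {2, 5, 6}.
  The only value from 1–6 not eliminated is 4, so D5 = 4.
For A3:
  Row 3 already contains {1, 2, 3, 4, 6}.
  Column A already contains {1, 2, 3, 4, 6}.
  Its 2×3 block (box 3) already contains {1, 2, 3, 4, 6}.
  The only value from 1–6 not eliminated is 5, so A3 = 5.

4,5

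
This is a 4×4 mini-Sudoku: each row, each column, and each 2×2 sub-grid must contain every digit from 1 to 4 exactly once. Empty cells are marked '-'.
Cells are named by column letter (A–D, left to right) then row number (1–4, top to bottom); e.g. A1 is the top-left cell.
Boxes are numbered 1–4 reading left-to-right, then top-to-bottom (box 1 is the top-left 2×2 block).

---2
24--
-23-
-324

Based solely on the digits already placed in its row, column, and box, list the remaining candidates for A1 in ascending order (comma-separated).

Row 1 already contains {2}.
Column A already contains {2}.
Its 2×2 block (box 1) already contains {2, 4}.
Removing those from 1–4 leaves {1, 3} as the candidates for A1.

1,3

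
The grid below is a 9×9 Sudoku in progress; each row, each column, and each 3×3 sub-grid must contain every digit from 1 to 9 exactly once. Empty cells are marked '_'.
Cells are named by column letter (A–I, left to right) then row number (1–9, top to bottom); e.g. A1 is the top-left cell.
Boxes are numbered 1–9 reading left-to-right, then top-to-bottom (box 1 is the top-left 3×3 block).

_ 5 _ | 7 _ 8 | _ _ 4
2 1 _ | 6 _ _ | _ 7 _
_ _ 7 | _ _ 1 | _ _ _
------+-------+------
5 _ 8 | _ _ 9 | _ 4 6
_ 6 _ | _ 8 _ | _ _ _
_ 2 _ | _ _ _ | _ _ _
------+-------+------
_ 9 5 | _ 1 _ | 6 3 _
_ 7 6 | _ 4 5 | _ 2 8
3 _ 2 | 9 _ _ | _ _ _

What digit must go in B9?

Cell B9 itself could take any of {4, 8} by direct elimination.
Consider where 8 can go in row 9.
E9 is out (column E already has a 8).
F9 is out (column F already has a 8).
G9 is out (box 9 already has a 8).
H9 is out (box 9 already has a 8).
I9 is out (column I already has a 8).
So the only cell in row 9 that can hold 8 is B9.
Therefore B9 = 8.

8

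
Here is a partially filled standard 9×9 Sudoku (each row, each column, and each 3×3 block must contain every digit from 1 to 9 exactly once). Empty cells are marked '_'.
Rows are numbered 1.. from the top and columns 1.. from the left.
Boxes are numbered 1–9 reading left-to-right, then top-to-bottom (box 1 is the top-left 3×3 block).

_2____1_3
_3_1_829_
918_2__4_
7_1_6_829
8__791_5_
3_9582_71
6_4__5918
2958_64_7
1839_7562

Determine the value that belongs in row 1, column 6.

9

Cell row 1, column 6 itself could take any of {4, 9} by direct elimination.
Consider where 9 can go in row 1.
row 1, column 1 is out (column 1 already has a 9).
row 1, column 3 is out (column 3 already has a 9).
row 1, column 4 is out (column 4 already has a 9).
row 1, column 5 is out (column 5 already has a 9).
row 1, column 8 is out (column 8 already has a 9).
So the only cell in row 1 that can hold 9 is row 1, column 6.
Therefore row 1, column 6 = 9.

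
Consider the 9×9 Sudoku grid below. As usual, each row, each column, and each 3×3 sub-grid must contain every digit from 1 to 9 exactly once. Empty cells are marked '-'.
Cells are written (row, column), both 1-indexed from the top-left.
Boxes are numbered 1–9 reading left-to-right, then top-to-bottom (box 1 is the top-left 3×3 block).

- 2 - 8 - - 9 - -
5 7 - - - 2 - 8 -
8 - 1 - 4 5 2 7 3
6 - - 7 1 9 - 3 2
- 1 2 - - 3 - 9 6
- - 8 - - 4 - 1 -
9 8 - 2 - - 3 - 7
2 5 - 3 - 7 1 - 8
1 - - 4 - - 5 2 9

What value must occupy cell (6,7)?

7

Row 6 already contains {1, 4, 8}.
Column 7 already contains {1, 2, 3, 5, 9}.
Its 3×3 block (box 6) already contains {1, 2, 3, 6, 9}.
The only value from 1–9 not eliminated is 7, so (6,7) = 7.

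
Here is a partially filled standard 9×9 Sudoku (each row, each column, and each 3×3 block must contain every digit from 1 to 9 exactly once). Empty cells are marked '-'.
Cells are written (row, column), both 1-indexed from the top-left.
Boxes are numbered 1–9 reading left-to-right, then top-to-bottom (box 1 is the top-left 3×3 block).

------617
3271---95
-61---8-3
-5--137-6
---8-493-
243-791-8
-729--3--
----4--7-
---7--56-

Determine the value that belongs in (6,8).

Row 6 already contains {1, 2, 3, 4, 7, 8, 9}.
Column 8 already contains {1, 3, 6, 7, 9}.
Its 3×3 block (box 6) already contains {1, 3, 6, 7, 8, 9}.
The only value from 1–9 not eliminated is 5, so (6,8) = 5.

5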